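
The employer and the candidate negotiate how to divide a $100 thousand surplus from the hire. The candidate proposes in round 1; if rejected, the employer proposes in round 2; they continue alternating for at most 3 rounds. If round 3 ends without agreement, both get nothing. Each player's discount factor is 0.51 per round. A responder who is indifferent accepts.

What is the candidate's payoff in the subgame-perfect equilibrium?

75.01

Round 3 (the candidate proposes): the employer will accept anything ≥ 0, so the candidate offers 0 and keeps 100.
Round 2 (the employer proposes): the candidate can get 100 next round, worth 0.51 × 100 = 51 now; the employer offers that and keeps 49.
Round 1 (the candidate proposes): the employer can get 49 next round, worth 0.51 × 49 = 24.99 now, so the candidate offers 24.99, keeping 75.01.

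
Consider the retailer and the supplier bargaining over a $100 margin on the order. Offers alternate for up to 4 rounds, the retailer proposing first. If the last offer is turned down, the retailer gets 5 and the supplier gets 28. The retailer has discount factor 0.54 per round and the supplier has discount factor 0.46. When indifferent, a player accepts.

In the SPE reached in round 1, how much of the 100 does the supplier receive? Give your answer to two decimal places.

By backward induction:
Round 4 (the supplier proposes): the retailer gets 5 if talks fail, so the supplier offers 5 and keeps 95.
Round 3 (the retailer proposes): the supplier can get 95 next round, worth 0.46 × 95 = 43.7 now, so the retailer offers 43.7, keeping 56.3.
Round 2 (the supplier proposes): the retailer can get 56.3 next round, worth 0.54 × 56.3 = 30.402 now; the supplier offers that and keeps 69.598.
Round 1 (the retailer proposes): the supplier can get 69.598 next round, worth 0.46 × 69.598 = 32.01508 now, so the retailer offers 32.01508, keeping 67.98492.

32.02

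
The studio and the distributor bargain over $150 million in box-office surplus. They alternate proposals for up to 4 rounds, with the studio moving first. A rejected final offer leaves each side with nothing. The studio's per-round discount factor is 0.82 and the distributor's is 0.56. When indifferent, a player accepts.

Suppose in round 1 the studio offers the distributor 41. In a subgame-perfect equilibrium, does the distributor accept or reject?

Reject

Round 4 (the distributor proposes): rejection yields 0 for the studio; the distributor offers 0 and keeps 150.
Round 3 (the studio proposes): the distributor can get 150 next round, worth 0.56 × 150 = 84 now. The studio offers 84 and keeps 150 − 84 = 66.
Round 2 (the distributor proposes): the studio can get 66 next round, worth 0.82 × 66 = 54.12 now. The distributor offers 54.12 and keeps 150 − 54.12 = 95.88.
So by rejecting in round 1, the distributor gets 95.88 next round, worth 0.56 × 95.88 = 53.6928 now.
Offer 41 < 53.6928, so the distributor rejects.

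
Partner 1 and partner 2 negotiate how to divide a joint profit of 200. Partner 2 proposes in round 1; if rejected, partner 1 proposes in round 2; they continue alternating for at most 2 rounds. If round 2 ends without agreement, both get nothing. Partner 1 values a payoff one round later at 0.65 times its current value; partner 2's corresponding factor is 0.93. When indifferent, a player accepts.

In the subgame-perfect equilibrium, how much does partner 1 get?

130

Round 2 (partner 1 proposes): rejection yields 0 for partner 2; partner 1 offers 0 and keeps 200.
Round 1 (partner 2 proposes): partner 1 can get 200 next round, worth 0.65 × 200 = 130 now. Partner 2 offers 130 and keeps 200 − 130 = 70.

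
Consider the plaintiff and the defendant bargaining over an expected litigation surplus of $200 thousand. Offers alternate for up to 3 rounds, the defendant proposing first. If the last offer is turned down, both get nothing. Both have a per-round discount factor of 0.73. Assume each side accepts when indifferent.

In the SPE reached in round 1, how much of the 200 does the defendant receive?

160.58

Round 3 (the defendant proposes): rejection yields 0 for the plaintiff; the defendant offers 0 and keeps 200.
Round 2 (the plaintiff proposes): the defendant can get 200 next round, worth 0.73 × 200 = 146 now. The plaintiff offers 146 and keeps 200 − 146 = 54.
Round 1 (the defendant proposes): the plaintiff can get 54 next round, worth 0.73 × 54 = 39.42 now, so the defendant offers 39.42, keeping 160.58.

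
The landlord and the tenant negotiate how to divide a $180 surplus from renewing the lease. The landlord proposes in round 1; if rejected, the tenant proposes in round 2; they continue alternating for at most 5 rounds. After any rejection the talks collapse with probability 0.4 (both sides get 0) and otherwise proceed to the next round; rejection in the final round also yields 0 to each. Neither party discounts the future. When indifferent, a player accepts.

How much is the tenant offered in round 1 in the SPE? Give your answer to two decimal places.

58.75

By backward induction:
Round 5 (the landlord proposes): rejection yields 0 for the tenant; the landlord offers 0 and keeps 180.
Round 4 (the tenant proposes): rejecting gives the landlord an expected 0.6 × 180 = 108, so the tenant offers 108, keeping 72.
Round 3 (the landlord proposes): rejecting gives the tenant an expected 0.6 × 72 = 43.2, so the landlord offers 43.2, keeping 136.8.
Round 2 (the tenant proposes): rejecting gives the landlord an expected 0.6 × 136.8 = 82.08; the tenant offers that and keeps 97.92.
Round 1 (the landlord proposes): rejecting gives the tenant an expected 0.6 × 97.92 = 58.752, so the landlord offers 58.752, keeping 121.248.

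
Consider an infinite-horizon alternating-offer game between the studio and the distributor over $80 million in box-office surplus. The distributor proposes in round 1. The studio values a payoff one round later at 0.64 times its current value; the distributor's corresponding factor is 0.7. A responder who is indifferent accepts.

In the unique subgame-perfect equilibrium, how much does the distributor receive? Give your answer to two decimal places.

In a stationary SPE each proposer offers the other exactly their discounted continuation value.
If the distributor keeps x when proposing and the studio keeps y when proposing, then x = 80 − 0.64y and y = 80 − 0.7x.
Solving: x = 80(1 − 0.64) / (1 − 0.7·0.64) = 28.8 / 0.552 ≈ 52.1739.
The studio gets 80 − 52.1739 ≈ 27.8261.

52.17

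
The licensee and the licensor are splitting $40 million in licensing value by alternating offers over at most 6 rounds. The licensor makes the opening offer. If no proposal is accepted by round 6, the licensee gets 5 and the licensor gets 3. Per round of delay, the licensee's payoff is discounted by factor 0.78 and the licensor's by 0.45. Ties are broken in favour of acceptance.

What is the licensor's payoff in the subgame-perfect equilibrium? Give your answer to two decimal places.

By backward induction:
Round 6 (the licensee proposes): the licensor gets 3 if talks fail, so the licensee offers 3 and keeps 37.
Round 5 (the licensor proposes): the licensee can get 37 next round, worth 0.78 × 37 = 28.86 now. The licensor offers 28.86 and keeps 40 − 28.86 = 11.14.
Round 4 (the licensee proposes): the licensor can get 11.14 next round, worth 0.45 × 11.14 = 5.013 now; the licensee offers that and keeps 34.987.
Round 3 (the licensor proposes): the licensee can get 34.987 next round, worth 0.78 × 34.987 = 27.28986 now, so the licensor offers 27.28986, keeping 12.71014.
Round 2 (the licensee proposes): the licensor can get 12.71014 next round, worth 0.45 × 12.71014 = 5.719563 now. The licensee offers 5.719563 and keeps 40 − 5.719563 = 34.280437.
Round 1 (the licensor proposes): the licensee can get 34.280437 next round, worth 0.78 × 34.280437 = 26.73874086 now, so the licensor offers 26.73874086, keeping 13.26125914.

13.26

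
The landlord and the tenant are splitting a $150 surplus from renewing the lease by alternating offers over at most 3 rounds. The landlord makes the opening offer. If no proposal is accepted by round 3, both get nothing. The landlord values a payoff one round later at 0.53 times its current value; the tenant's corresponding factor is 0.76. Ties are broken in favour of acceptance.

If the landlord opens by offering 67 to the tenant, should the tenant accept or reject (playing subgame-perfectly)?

Work out the tenant's continuation value if the offer is rejected.
Round 3 (the landlord proposes): the tenant will accept anything ≥ 0, so the landlord offers 0 and keeps 150.
Round 2 (the tenant proposes): the landlord can get 150 next round, worth 0.53 × 150 = 79.5 now, so the tenant offers 79.5, keeping 70.5.
So by rejecting in round 1, the tenant gets 70.5 next round, worth 0.76 × 70.5 = 53.58 now.
Offer 67 ≥ 53.58, so the tenant accepts.

Accept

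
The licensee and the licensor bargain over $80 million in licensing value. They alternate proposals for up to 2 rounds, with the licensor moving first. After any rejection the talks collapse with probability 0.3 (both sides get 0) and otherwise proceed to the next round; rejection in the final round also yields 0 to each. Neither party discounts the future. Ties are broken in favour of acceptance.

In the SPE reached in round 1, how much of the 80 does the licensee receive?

56

Round 2 (the licensee proposes): rejection yields 0 for the licensor; the licensee offers 0 and keeps 80.
Round 1 (the licensor proposes): rejecting gives the licensee an expected 0.7 × 80 = 56. The licensor offers 56 and keeps 80 − 56 = 24.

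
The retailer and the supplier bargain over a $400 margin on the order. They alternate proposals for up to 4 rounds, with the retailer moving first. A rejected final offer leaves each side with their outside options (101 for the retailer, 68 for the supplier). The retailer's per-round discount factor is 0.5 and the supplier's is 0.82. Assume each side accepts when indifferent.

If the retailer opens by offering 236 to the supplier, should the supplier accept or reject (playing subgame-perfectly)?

Reject

Round 4 (the supplier proposes): the retailer gets 101 if talks fail, so the supplier offers 101 and keeps 299.
Round 3 (the retailer proposes): the supplier can get 299 next round, worth 0.82 × 299 = 245.18 now, so the retailer offers 245.18, keeping 154.82.
Round 2 (the supplier proposes): the retailer can get 154.82 next round, worth 0.5 × 154.82 = 77.41 now, so the supplier offers 77.41, keeping 322.59.
So by rejecting in round 1, the supplier gets 322.59 next round, worth 0.82 × 322.59 = 264.5238 now.
Offer 236 < 264.5238, so the supplier rejects.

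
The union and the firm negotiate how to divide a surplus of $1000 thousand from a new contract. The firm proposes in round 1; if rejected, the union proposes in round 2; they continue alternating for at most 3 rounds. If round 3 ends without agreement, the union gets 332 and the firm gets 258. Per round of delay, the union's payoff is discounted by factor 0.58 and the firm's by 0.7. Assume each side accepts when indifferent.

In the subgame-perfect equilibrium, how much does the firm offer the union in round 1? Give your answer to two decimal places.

308.79

Solve by backward induction from round 3.
Round 3 (the firm proposes): the union gets 332 if talks fail, so the firm offers 332 and keeps 668.
Round 2 (the union proposes): the firm can get 668 next round, worth 0.7 × 668 = 467.6 now. The union offers 467.6 and keeps 1000 − 467.6 = 532.4.
Round 1 (the firm proposes): the union can get 532.4 next round, worth 0.58 × 532.4 = 308.792 now. The firm offers 308.792 and keeps 1000 − 308.792 = 691.208.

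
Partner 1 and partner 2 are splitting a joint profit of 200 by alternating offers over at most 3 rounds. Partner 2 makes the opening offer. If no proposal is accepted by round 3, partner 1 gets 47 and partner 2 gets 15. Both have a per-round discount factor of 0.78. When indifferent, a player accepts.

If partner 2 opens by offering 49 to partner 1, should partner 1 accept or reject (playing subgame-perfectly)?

Round 3 (partner 2 proposes): partner 1 gets 47 if talks fail, so partner 2 offers 47 and keeps 153.
Round 2 (partner 1 proposes): partner 2 can get 153 next round, worth 0.78 × 153 = 119.34 now; partner 1 offers that and keeps 80.66.
So by rejecting in round 1, partner 1 gets 80.66 next round, worth 0.78 × 80.66 = 62.9148 now.
Offer 49 < 62.9148, so partner 1 rejects.

Reject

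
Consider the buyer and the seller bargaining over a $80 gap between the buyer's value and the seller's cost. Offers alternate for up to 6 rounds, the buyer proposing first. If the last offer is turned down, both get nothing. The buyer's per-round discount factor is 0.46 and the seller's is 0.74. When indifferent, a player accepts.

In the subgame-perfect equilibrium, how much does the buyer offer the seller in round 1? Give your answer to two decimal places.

Round 6 (the seller proposes): rejection yields 0 for the buyer; the seller offers 0 and keeps 80.
Round 5 (the buyer proposes): the seller can get 80 next round, worth 0.74 × 80 = 59.2 now, so the buyer offers 59.2, keeping 20.8.
Round 4 (the seller proposes): the buyer can get 20.8 next round, worth 0.46 × 20.8 = 9.568 now. The seller offers 9.568 and keeps 80 − 9.568 = 70.432.
Round 3 (the buyer proposes): the seller can get 70.432 next round, worth 0.74 × 70.432 = 52.11968 now, so the buyer offers 52.11968, keeping 27.88032.
Round 2 (the seller proposes): the buyer can get 27.88032 next round, worth 0.46 × 27.88032 = 12.8249472 now, so the seller offers 12.8249472, keeping 67.1750528.
Round 1 (the buyer proposes): the seller can get 67.1750528 next round, worth 0.74 × 67.1750528 = 49.709539072 now; the buyer offers that and keeps 30.290460928.

49.71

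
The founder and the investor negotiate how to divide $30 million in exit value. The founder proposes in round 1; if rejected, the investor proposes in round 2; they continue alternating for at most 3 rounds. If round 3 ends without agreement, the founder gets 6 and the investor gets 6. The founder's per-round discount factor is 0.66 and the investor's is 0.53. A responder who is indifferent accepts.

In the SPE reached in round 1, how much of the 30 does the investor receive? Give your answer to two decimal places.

7.50

By backward induction:
Round 3 (the founder proposes): the investor gets 6 if talks fail, so the founder offers 6 and keeps 24.
Round 2 (the investor proposes): the founder can get 24 next round, worth 0.66 × 24 = 15.84 now, so the investor offers 15.84, keeping 14.16.
Round 1 (the founder proposes): the investor can get 14.16 next round, worth 0.53 × 14.16 = 7.5048 now. The founder offers 7.5048 and keeps 30 − 7.5048 = 22.4952.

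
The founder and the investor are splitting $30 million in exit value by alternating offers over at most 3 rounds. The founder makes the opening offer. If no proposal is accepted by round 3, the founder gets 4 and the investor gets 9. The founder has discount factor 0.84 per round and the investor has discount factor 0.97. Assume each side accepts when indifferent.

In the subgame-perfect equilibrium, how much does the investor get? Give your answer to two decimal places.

11.99

Round 3 (the founder proposes): the investor gets 9 if talks fail, so the founder offers 9 and keeps 21.
Round 2 (the investor proposes): the founder can get 21 next round, worth 0.84 × 21 = 17.64 now. The investor offers 17.64 and keeps 30 − 17.64 = 12.36.
Round 1 (the founder proposes): the investor can get 12.36 next round, worth 0.97 × 12.36 = 11.9892 now; the founder offers that and keeps 18.0108.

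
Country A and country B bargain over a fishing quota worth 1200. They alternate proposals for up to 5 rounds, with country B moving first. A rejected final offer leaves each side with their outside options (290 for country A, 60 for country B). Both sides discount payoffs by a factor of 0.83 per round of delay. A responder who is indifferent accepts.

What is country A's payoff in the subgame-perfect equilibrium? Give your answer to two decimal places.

423.59

Round 5 (country B proposes): country A gets 290 if talks fail, so country B offers 290 and keeps 910.
Round 4 (country A proposes): country B can get 910 next round, worth 0.83 × 910 = 755.3 now; country A offers that and keeps 444.7.
Round 3 (country B proposes): country A can get 444.7 next round, worth 0.83 × 444.7 = 369.101 now, so country B offers 369.101, keeping 830.899.
Round 2 (country A proposes): country B can get 830.899 next round, worth 0.83 × 830.899 = 689.64617 now; country A offers that and keeps 510.35383.
Round 1 (country B proposes): country A can get 510.35383 next round, worth 0.83 × 510.35383 = 423.5936789 now, so country B offers 423.5936789, keeping 776.4063211.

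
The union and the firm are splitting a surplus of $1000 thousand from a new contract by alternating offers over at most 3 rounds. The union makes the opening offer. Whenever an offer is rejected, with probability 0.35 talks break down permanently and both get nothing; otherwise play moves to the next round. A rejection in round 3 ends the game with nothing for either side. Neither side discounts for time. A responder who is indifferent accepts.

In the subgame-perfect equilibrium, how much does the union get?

Round 3 (the union proposes): rejection yields 0 for the firm; the union offers 0 and keeps 1000.
Round 2 (the firm proposes): rejecting gives the union an expected 0.65 × 1000 = 650. The firm offers 650 and keeps 1000 − 650 = 350.
Round 1 (the union proposes): rejecting gives the firm an expected 0.65 × 350 = 227.5, so the union offers 227.5, keeping 772.5.

772.5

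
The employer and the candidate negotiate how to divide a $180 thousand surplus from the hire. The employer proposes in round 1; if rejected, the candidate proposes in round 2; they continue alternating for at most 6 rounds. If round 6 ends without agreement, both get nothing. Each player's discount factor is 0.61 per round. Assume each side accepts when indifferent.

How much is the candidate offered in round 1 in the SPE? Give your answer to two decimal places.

Round 6 (the candidate proposes): rejection yields 0 for the employer; the candidate offers 0 and keeps 180.
Round 5 (the employer proposes): the candidate can get 180 next round, worth 0.61 × 180 = 109.8 now, so the employer offers 109.8, keeping 70.2.
Round 4 (the candidate proposes): the employer can get 70.2 next round, worth 0.61 × 70.2 = 42.822 now, so the candidate offers 42.822, keeping 137.178.
Round 3 (the employer proposes): the candidate can get 137.178 next round, worth 0.61 × 137.178 = 83.67858 now, so the employer offers 83.67858, keeping 96.32142.
Round 2 (the candidate proposes): the employer can get 96.32142 next round, worth 0.61 × 96.32142 = 58.7560662 now, so the candidate offers 58.7560662, keeping 121.2439338.
Round 1 (the employer proposes): the candidate can get 121.2439338 next round, worth 0.61 × 121.2439338 = 73.958799618 now, so the employer offers 73.958799618, keeping 106.041200382.

73.96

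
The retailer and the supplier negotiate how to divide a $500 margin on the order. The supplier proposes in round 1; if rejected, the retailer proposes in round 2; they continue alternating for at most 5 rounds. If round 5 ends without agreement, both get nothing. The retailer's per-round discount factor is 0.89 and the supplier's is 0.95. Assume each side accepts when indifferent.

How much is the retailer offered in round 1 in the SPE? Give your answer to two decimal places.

Round 5 (the supplier proposes): the retailer will accept anything ≥ 0, so the supplier offers 0 and keeps 500.
Round 4 (the retailer proposes): the supplier can get 500 next round, worth 0.95 × 500 = 475 now. The retailer offers 475 and keeps 500 − 475 = 25.
Round 3 (the supplier proposes): the retailer can get 25 next round, worth 0.89 × 25 = 22.25 now. The supplier offers 22.25 and keeps 500 − 22.25 = 477.75.
Round 2 (the retailer proposes): the supplier can get 477.75 next round, worth 0.95 × 477.75 = 453.8625 now, so the retailer offers 453.8625, keeping 46.1375.
Round 1 (the supplier proposes): the retailer can get 46.1375 next round, worth 0.89 × 46.1375 = 41.062375 now; the supplier offers that and keeps 458.937625.

41.06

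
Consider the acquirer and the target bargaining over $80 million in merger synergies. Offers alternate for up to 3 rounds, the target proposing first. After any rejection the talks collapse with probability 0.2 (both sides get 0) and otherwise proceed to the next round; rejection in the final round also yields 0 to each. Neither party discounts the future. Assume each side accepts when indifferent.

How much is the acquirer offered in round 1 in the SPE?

By backward induction:
Round 3 (the target proposes): the acquirer will accept anything ≥ 0, so the target offers 0 and keeps 80.
Round 2 (the acquirer proposes): rejecting gives the target an expected 0.8 × 80 = 64; the acquirer offers that and keeps 16.
Round 1 (the target proposes): rejecting gives the acquirer an expected 0.8 × 16 = 12.8, so the target offers 12.8, keeping 67.2.

12.8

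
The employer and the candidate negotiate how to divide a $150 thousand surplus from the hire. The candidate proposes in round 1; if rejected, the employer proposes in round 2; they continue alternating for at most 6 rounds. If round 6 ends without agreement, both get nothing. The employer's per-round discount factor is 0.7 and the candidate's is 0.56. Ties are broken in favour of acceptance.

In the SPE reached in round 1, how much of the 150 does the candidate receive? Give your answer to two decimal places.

Round 6 (the employer proposes): rejection yields 0 for the candidate; the employer offers 0 and keeps 150.
Round 5 (the candidate proposes): the employer can get 150 next round, worth 0.7 × 150 = 105 now. The candidate offers 105 and keeps 150 − 105 = 45.
Round 4 (the employer proposes): the candidate can get 45 next round, worth 0.56 × 45 = 25.2 now, so the employer offers 25.2, keeping 124.8.
Round 3 (the candidate proposes): the employer can get 124.8 next round, worth 0.7 × 124.8 = 87.36 now. The candidate offers 87.36 and keeps 150 − 87.36 = 62.64.
Round 2 (the employer proposes): the candidate can get 62.64 next round, worth 0.56 × 62.64 = 35.0784 now. The employer offers 35.0784 and keeps 150 − 35.0784 = 114.9216.
Round 1 (the candidate proposes): the employer can get 114.9216 next round, worth 0.7 × 114.9216 = 80.44512 now; the candidate offers that and keeps 69.55488.

69.55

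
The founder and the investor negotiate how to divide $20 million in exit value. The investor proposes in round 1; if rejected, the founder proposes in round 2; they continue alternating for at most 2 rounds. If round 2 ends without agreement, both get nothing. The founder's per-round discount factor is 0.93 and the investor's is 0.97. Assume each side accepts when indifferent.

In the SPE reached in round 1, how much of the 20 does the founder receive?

18.6

Round 2 (the founder proposes): rejection yields 0 for the investor; the founder offers 0 and keeps 20.
Round 1 (the investor proposes): the founder can get 20 next round, worth 0.93 × 20 = 18.6 now, so the investor offers 18.6, keeping 1.4.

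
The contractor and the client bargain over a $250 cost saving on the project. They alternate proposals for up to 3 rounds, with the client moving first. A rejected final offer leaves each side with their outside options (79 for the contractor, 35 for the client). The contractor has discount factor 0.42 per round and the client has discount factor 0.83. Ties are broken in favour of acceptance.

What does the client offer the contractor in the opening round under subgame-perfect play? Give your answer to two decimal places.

Round 3 (the client proposes): the contractor gets 79 if talks fail, so the client offers 79 and keeps 171.
Round 2 (the contractor proposes): the client can get 171 next round, worth 0.83 × 171 = 141.93 now. The contractor offers 141.93 and keeps 250 − 141.93 = 108.07.
Round 1 (the client proposes): the contractor can get 108.07 next round, worth 0.42 × 108.07 = 45.3894 now; the client offers that and keeps 204.6106.

45.39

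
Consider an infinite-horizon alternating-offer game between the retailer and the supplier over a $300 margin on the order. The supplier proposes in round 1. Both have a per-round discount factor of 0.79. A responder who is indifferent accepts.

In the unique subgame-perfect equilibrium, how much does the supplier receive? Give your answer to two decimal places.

Let x be the supplier's share when the supplier proposes and y be the retailer's share when the retailer proposes.
The retailer accepts iff offered ≥ 0.79·y, so x = 300 − 0.79y. Symmetrically y = 300 − 0.79x.
Substituting: x = 300 − 0.79(300 − 0.79x), giving x(1 − 0.79·0.79) = 300(1 − 0.79).
So x = 300 × 0.21 / 0.3759 ≈ 167.5978, and the retailer receives 300 − x ≈ 132.4022.

167.60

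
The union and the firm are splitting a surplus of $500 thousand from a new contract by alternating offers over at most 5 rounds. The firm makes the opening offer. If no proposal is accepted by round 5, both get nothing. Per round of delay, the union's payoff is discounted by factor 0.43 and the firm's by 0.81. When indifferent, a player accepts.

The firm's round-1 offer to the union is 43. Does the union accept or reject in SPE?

Reject

Work out the union's continuation value if the offer is rejected.
Round 5 (the firm proposes): rejection yields 0 for the union; the firm offers 0 and keeps 500.
Round 4 (the union proposes): the firm can get 500 next round, worth 0.81 × 500 = 405 now, so the union offers 405, keeping 95.
Round 3 (the firm proposes): the union can get 95 next round, worth 0.43 × 95 = 40.85 now. The firm offers 40.85 and keeps 500 − 40.85 = 459.15.
Round 2 (the union proposes): the firm can get 459.15 next round, worth 0.81 × 459.15 = 371.9115 now. The union offers 371.9115 and keeps 500 − 371.9115 = 128.0885.
So by rejecting in round 1, the union gets 128.0885 next round, worth 0.43 × 128.0885 = 55.078055 now.
Offer 43 < 55.078055, so the union rejects.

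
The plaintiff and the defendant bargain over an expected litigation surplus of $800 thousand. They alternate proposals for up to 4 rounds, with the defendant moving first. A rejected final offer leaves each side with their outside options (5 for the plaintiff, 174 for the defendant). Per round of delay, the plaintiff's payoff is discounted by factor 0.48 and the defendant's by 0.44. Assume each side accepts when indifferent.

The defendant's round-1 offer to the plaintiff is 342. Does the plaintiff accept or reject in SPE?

Accept

Round 4 (the plaintiff proposes): the defendant gets 174 if talks fail, so the plaintiff offers 174 and keeps 626.
Round 3 (the defendant proposes): the plaintiff can get 626 next round, worth 0.48 × 626 = 300.48 now. The defendant offers 300.48 and keeps 800 − 300.48 = 499.52.
Round 2 (the plaintiff proposes): the defendant can get 499.52 next round, worth 0.44 × 499.52 = 219.7888 now, so the plaintiff offers 219.7888, keeping 580.2112.
So by rejecting in round 1, the plaintiff gets 580.2112 next round, worth 0.48 × 580.2112 = 278.501376 now.
Offer 342 ≥ 278.501376, so the plaintiff accepts.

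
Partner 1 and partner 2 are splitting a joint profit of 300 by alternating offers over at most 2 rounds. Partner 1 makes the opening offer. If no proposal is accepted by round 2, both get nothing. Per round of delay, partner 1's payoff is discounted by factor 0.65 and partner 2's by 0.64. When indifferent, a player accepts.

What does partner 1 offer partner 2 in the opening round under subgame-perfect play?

Solve by backward induction from round 2.
Round 2 (partner 2 proposes): rejection yields 0 for partner 1; partner 2 offers 0 and keeps 300.
Round 1 (partner 1 proposes): partner 2 can get 300 next round, worth 0.64 × 300 = 192 now. Partner 1 offers 192 and keeps 300 − 192 = 108.

192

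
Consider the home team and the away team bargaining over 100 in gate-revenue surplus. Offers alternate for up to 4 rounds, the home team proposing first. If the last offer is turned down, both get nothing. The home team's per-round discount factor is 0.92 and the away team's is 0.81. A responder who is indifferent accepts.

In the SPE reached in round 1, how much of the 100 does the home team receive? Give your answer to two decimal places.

Round 4 (the away team proposes): the home team will accept anything ≥ 0, so the away team offers 0 and keeps 100.
Round 3 (the home team proposes): the away team can get 100 next round, worth 0.81 × 100 = 81 now. The home team offers 81 and keeps 100 − 81 = 19.
Round 2 (the away team proposes): the home team can get 19 next round, worth 0.92 × 19 = 17.48 now, so the away team offers 17.48, keeping 82.52.
Round 1 (the home team proposes): the away team can get 82.52 next round, worth 0.81 × 82.52 = 66.8412 now. The home team offers 66.8412 and keeps 100 − 66.8412 = 33.1588.

33.16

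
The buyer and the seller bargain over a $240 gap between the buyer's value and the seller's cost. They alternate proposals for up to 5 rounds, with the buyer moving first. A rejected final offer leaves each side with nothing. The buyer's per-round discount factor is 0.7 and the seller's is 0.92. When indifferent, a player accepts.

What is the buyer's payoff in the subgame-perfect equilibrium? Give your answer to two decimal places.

131.10

Round 5 (the buyer proposes): rejection yields 0 for the seller; the buyer offers 0 and keeps 240.
Round 4 (the seller proposes): the buyer can get 240 next round, worth 0.7 × 240 = 168 now. The seller offers 168 and keeps 240 − 168 = 72.
Round 3 (the buyer proposes): the seller can get 72 next round, worth 0.92 × 72 = 66.24 now; the buyer offers that and keeps 173.76.
Round 2 (the seller proposes): the buyer can get 173.76 next round, worth 0.7 × 173.76 = 121.632 now. The seller offers 121.632 and keeps 240 − 121.632 = 118.368.
Round 1 (the buyer proposes): the seller can get 118.368 next round, worth 0.92 × 118.368 = 108.89856 now. The buyer offers 108.89856 and keeps 240 − 108.89856 = 131.10144.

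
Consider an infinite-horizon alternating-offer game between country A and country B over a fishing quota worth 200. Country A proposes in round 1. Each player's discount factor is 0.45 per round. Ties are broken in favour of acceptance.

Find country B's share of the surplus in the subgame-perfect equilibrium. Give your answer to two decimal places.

In a stationary SPE each proposer offers the other exactly their discounted continuation value.
If country A keeps x when proposing and country B keeps y when proposing, then x = 200 − 0.45y and y = 200 − 0.45x.
Solving: x = 200(1 − 0.45) / (1 − 0.45·0.45) = 110 / 0.7975 ≈ 137.9310.
Country B gets 200 − 137.9310 ≈ 62.0690.

62.07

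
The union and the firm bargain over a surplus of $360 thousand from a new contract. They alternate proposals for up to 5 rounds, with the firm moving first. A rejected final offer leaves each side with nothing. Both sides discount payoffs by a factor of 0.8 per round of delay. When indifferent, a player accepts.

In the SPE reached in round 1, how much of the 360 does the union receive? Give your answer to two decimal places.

94.46

Round 5 (the firm proposes): rejection yields 0 for the union; the firm offers 0 and keeps 360.
Round 4 (the union proposes): the firm can get 360 next round, worth 0.8 × 360 = 288 now. The union offers 288 and keeps 360 − 288 = 72.
Round 3 (the firm proposes): the union can get 72 next round, worth 0.8 × 72 = 57.6 now. The firm offers 57.6 and keeps 360 − 57.6 = 302.4.
Round 2 (the union proposes): the firm can get 302.4 next round, worth 0.8 × 302.4 = 241.92 now. The union offers 241.92 and keeps 360 − 241.92 = 118.08.
Round 1 (the firm proposes): the union can get 118.08 next round, worth 0.8 × 118.08 = 94.464 now, so the firm offers 94.464, keeping 265.536.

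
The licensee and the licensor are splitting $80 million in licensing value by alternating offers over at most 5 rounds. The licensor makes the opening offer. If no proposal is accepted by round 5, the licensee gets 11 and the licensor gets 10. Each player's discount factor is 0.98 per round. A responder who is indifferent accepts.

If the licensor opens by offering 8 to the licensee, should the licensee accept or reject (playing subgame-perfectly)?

Reject

Work out the licensee's continuation value if the offer is rejected.
Round 5 (the licensor proposes): the licensee gets 11 if talks fail, so the licensor offers 11 and keeps 69.
Round 4 (the licensee proposes): the licensor can get 69 next round, worth 0.98 × 69 = 67.62 now; the licensee offers that and keeps 12.38.
Round 3 (the licensor proposes): the licensee can get 12.38 next round, worth 0.98 × 12.38 = 12.1324 now; the licensor offers that and keeps 67.8676.
Round 2 (the licensee proposes): the licensor can get 67.8676 next round, worth 0.98 × 67.8676 = 66.510248 now, so the licensee offers 66.510248, keeping 13.489752.
So by rejecting in round 1, the licensee gets 13.489752 next round, worth 0.98 × 13.489752 = 13.21995696 now.
Offer 8 < 13.21995696, so the licensee rejects.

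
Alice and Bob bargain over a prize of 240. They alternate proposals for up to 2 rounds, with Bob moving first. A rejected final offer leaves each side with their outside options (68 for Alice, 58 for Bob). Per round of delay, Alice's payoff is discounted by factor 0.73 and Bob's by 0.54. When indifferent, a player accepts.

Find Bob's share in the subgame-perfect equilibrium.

107.14

By backward induction:
Round 2 (Alice proposes): Bob gets 58 if talks fail, so Alice offers 58 and keeps 182.
Round 1 (Bob proposes): Alice can get 182 next round, worth 0.73 × 182 = 132.86 now. Bob offers 132.86 and keeps 240 − 132.86 = 107.14.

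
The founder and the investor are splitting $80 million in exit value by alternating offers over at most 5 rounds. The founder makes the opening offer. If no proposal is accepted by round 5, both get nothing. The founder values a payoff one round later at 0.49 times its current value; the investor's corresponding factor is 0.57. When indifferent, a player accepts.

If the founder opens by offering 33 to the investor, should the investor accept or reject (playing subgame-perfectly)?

Round 5 (the founder proposes): the investor will accept anything ≥ 0, so the founder offers 0 and keeps 80.
Round 4 (the investor proposes): the founder can get 80 next round, worth 0.49 × 80 = 39.2 now, so the investor offers 39.2, keeping 40.8.
Round 3 (the founder proposes): the investor can get 40.8 next round, worth 0.57 × 40.8 = 23.256 now; the founder offers that and keeps 56.744.
Round 2 (the investor proposes): the founder can get 56.744 next round, worth 0.49 × 56.744 = 27.80456 now, so the investor offers 27.80456, keeping 52.19544.
So by rejecting in round 1, the investor gets 52.19544 next round, worth 0.57 × 52.19544 = 29.7514008 now.
Offer 33 ≥ 29.7514008, so the investor accepts.

Accept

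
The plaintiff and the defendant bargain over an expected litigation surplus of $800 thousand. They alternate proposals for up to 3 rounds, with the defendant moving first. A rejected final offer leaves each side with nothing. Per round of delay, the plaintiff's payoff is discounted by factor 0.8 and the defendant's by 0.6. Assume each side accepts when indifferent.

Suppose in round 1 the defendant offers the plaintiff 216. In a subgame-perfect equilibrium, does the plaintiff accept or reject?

Round 3 (the defendant proposes): the plaintiff will accept anything ≥ 0, so the defendant offers 0 and keeps 800.
Round 2 (the plaintiff proposes): the defendant can get 800 next round, worth 0.6 × 800 = 480 now, so the plaintiff offers 480, keeping 320.
So by rejecting in round 1, the plaintiff gets 320 next round, worth 0.8 × 320 = 256 now.
Offer 216 < 256, so the plaintiff rejects.

Reject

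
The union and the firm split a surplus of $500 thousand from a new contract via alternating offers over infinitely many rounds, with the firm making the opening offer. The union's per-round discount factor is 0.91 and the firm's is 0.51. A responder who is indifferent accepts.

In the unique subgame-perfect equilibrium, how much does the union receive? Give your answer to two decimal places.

In a stationary SPE each proposer offers the other exactly their discounted continuation value.
If the firm keeps x when proposing and the union keeps y when proposing, then x = 500 − 0.91y and y = 500 − 0.51x.
Solving: x = 500(1 − 0.91) / (1 − 0.51·0.91) = 45 / 0.5359 ≈ 83.9709.
The union gets 500 − 83.9709 ≈ 416.0291.

416.03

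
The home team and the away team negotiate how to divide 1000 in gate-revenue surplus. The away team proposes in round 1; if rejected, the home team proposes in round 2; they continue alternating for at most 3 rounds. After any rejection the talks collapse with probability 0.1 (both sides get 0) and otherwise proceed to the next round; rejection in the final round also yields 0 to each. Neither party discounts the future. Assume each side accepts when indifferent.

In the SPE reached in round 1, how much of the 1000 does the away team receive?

Round 3 (the away team proposes): rejection yields 0 for the home team; the away team offers 0 and keeps 1000.
Round 2 (the home team proposes): rejecting gives the away team an expected 0.9 × 1000 = 900. The home team offers 900 and keeps 1000 − 900 = 100.
Round 1 (the away team proposes): rejecting gives the home team an expected 0.9 × 100 = 90. The away team offers 90 and keeps 1000 − 90 = 910.

910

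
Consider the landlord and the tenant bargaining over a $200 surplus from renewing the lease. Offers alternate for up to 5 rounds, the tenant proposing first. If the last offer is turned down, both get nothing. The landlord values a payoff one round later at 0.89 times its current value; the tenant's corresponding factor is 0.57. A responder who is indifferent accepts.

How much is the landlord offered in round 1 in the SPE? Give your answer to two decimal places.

115.37

Round 5 (the tenant proposes): rejection yields 0 for the landlord; the tenant offers 0 and keeps 200.
Round 4 (the landlord proposes): the tenant can get 200 next round, worth 0.57 × 200 = 114 now. The landlord offers 114 and keeps 200 − 114 = 86.
Round 3 (the tenant proposes): the landlord can get 86 next round, worth 0.89 × 86 = 76.54 now; the tenant offers that and keeps 123.46.
Round 2 (the landlord proposes): the tenant can get 123.46 next round, worth 0.57 × 123.46 = 70.3722 now, so the landlord offers 70.3722, keeping 129.6278.
Round 1 (the tenant proposes): the landlord can get 129.6278 next round, worth 0.89 × 129.6278 = 115.368742 now, so the tenant offers 115.368742, keeping 84.631258.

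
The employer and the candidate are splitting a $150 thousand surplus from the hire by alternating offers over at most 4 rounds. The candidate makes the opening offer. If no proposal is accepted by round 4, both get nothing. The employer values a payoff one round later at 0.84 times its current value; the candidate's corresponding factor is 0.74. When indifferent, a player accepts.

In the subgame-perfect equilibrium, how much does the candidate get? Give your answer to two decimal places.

38.92

Round 4 (the employer proposes): rejection yields 0 for the candidate; the employer offers 0 and keeps 150.
Round 3 (the candidate proposes): the employer can get 150 next round, worth 0.84 × 150 = 126 now; the candidate offers that and keeps 24.
Round 2 (the employer proposes): the candidate can get 24 next round, worth 0.74 × 24 = 17.76 now; the employer offers that and keeps 132.24.
Round 1 (the candidate proposes): the employer can get 132.24 next round, worth 0.84 × 132.24 = 111.0816 now. The candidate offers 111.0816 and keeps 150 − 111.0816 = 38.9184.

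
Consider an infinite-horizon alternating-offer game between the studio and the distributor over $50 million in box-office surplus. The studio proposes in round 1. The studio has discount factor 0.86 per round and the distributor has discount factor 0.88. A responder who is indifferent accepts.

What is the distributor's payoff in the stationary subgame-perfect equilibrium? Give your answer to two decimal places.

25.33

When the studio proposes, the distributor accepts any offer worth at least 0.88 times what the distributor would get by proposing next round; and vice versa.
This gives x = 50 − 0.88y and y = 50 − 0.86x, where x and y are each side's share when it proposes.
Hence (1 − 0.88·0.86)x = 50(1 − 0.88), i.e. 0.2432·x = 6.
x ≈ 24.6711; the distributor's share is 50 − x ≈ 25.3289.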